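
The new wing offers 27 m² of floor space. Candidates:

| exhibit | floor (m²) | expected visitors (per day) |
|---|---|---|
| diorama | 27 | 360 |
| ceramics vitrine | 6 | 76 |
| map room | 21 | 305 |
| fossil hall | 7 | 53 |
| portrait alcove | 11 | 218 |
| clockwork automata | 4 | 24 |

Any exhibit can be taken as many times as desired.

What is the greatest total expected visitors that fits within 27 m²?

460

Density check — portrait alcove 19.82, map room 14.52, diorama 13.33, ceramics vitrine 12.67 are the best per m².
The ratio ordering already packs tightly: 2×portrait alcove + clockwork automata, 26 m², 460.
No other feasible combination exceeds 460.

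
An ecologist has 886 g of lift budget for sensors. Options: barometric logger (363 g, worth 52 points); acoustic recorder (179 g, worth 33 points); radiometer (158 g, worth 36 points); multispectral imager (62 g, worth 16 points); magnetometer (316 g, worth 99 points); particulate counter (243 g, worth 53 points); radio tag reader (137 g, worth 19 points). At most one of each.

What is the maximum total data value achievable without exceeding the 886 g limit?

By data value per g: magnetometer 0.31, multispectral imager 0.26, radiometer 0.23, particulate counter 0.22 lead.
A density-first pass picks radiometer + multispectral imager + magnetometer + particulate counter — 204 at 779 g.
Dropping multispectral imager frees 62 g; slotting in radio tag reader (137 g) lifts the total to 207 at 854 g.
Runner-up radiometer + multispectral imager + magnetometer + particulate counter tops out at 204.

207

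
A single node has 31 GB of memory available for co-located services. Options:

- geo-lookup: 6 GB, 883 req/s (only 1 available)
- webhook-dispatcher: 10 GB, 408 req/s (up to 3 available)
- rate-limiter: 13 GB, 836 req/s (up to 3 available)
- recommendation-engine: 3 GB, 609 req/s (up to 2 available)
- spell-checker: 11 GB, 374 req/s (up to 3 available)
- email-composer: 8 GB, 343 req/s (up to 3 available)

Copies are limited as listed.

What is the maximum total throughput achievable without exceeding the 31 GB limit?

2937

Taking geo-lookup + rate-limiter + 2×recommendation-engine: 25 GB used, 2937 in throughput.
No other feasible combination exceeds 2937.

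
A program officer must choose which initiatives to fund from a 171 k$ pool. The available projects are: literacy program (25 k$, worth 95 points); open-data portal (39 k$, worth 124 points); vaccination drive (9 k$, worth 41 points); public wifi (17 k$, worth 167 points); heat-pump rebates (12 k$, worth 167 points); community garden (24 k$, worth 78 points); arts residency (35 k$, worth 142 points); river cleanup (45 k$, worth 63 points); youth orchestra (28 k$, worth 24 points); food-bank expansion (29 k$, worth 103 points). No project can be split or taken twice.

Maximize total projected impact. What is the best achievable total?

839

Ranking by ratio (projected impact/k$): heat-pump rebates 13.92, public wifi 9.82, vaccination drive 4.56.
Greedy by ratio would take literacy program + vaccination drive + public wifi + heat-pump rebates + community garden + arts residency + food-bank expansion: 151 k$ used, total 793.
The 24 k$ tied up in community garden is better spent on open-data portal — total rises to 839 (166 k$).
No other feasible combination exceeds 839.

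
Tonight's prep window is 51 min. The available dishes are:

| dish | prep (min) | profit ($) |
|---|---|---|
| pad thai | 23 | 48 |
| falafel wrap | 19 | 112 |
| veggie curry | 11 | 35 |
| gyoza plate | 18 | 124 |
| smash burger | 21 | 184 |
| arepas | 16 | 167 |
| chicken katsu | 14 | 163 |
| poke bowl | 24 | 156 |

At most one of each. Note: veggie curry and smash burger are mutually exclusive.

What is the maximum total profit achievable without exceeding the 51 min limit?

Density check — chicken katsu 11.64, arepas 10.44, smash burger 8.76 are the best per min.
Taking smash burger + arepas + chicken katsu: 51 min used, 514 in profit.

514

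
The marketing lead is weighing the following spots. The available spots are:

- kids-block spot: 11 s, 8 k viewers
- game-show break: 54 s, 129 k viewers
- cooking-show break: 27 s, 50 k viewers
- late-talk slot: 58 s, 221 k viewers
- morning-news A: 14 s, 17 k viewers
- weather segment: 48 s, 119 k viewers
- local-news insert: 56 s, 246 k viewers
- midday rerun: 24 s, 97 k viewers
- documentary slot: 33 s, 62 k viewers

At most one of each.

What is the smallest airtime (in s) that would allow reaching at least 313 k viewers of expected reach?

80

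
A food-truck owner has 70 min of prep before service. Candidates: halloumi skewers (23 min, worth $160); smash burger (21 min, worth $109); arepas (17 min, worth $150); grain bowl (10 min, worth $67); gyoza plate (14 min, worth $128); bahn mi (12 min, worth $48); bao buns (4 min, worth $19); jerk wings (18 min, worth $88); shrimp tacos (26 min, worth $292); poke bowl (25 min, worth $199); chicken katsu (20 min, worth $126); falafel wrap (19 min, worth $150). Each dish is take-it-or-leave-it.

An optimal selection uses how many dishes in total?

3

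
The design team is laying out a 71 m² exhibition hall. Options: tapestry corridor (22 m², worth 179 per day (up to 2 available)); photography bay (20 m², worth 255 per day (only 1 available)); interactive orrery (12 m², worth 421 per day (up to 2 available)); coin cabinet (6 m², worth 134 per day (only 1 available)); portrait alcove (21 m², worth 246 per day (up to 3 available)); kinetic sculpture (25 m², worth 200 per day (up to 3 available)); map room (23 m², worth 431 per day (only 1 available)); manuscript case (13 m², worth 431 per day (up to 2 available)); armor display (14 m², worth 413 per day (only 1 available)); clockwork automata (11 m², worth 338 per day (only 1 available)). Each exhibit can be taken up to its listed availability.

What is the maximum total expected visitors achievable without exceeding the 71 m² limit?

A density-first pass picks 2×interactive orrery + coin cabinet + 2×manuscript case + clockwork automata — 2176 at 67 m².
The 11 m² tied up in clockwork automata is better spent on armor display — total rises to 2251 (70 m²).
That's the maximum — no swap from here does better than 2251.

2251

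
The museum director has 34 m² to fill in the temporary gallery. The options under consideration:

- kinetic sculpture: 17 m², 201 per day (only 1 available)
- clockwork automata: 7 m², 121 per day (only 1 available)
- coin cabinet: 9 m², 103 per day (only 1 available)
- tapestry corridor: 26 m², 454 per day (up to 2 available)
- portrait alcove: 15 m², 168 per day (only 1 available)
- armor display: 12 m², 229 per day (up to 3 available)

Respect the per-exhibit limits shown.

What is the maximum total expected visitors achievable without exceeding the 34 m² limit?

579

Density check — armor display 19.08, tapestry corridor 17.46, clockwork automata 17.29, kinetic sculpture 11.82 are the best per m².
Taking clockwork automata + 2×armor display: 31 m² used, 579 in expected visitors.
No other feasible combination exceeds 579.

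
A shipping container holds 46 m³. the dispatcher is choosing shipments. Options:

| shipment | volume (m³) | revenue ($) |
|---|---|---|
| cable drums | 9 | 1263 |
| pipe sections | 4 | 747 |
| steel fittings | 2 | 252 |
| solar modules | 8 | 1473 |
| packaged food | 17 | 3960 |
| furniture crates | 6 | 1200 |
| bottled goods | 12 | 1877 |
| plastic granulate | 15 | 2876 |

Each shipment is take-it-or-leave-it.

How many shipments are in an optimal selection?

4

The maximum revenue within 46 m³ is 9509.
One optimal bundle: solar modules + packaged food + furniture crates + plastic granulate (46 m³).
All optima have 4 shipments.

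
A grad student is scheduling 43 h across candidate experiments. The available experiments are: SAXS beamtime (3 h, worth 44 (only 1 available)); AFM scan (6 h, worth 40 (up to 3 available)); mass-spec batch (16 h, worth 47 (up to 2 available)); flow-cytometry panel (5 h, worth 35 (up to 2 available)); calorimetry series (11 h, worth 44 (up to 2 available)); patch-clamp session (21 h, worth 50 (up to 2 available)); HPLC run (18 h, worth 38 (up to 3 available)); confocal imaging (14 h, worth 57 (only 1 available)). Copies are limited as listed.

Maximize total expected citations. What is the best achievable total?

278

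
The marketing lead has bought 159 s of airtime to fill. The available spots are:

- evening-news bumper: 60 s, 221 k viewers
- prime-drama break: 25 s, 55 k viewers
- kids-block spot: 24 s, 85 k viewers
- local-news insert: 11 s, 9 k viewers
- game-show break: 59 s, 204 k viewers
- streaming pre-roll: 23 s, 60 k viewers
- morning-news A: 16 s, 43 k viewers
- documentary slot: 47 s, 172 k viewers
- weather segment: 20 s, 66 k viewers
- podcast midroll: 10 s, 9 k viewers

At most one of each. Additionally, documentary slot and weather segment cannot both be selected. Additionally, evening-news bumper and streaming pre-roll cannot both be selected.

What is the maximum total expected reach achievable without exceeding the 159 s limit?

By expected reach per s: evening-news bumper 3.68, documentary slot 3.66, kids-block spot 3.54, game-show break 3.46 lead.
Evening-news bumper + kids-block spot + game-show break + morning-news A uses 159 of the 159 s and totals 553.
The closest alternative, evening-news bumper + game-show break + morning-news A + weather segment, reaches only 534.

553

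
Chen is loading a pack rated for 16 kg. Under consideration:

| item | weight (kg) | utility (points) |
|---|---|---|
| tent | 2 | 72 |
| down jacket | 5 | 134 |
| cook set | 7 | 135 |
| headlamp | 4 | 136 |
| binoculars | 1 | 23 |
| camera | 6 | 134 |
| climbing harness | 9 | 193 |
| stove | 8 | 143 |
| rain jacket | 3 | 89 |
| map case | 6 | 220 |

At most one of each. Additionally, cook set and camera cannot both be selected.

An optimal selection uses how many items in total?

The maximum utility within 16 kg is 540.
tent + headlamp + binoculars + rain jacket + map case hits 540 at 16 kg.
Any selection reaching 540 contains exactly 5 items.

5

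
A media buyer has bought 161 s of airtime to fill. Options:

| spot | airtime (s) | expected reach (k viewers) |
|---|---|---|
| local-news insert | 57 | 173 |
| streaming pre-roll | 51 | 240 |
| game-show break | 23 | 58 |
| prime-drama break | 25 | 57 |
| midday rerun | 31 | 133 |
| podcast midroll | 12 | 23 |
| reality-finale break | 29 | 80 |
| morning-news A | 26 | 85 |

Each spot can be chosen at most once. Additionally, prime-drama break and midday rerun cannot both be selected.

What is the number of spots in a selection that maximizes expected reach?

5

Best achievable expected reach is 596.
For example streaming pre-roll + game-show break + midday rerun + reality-finale break + morning-news A achieves it, using 160 s.
Every optimal selection uses 5 spots.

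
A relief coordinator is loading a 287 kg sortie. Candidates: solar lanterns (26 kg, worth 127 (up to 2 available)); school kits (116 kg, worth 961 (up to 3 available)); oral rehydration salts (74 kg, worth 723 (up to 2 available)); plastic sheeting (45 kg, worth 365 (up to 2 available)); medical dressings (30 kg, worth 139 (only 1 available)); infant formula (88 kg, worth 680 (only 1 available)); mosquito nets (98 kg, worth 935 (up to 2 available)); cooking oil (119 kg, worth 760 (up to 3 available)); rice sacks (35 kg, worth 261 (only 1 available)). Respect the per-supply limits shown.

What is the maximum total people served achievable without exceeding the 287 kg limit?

2642

Ranking by ratio (people served/kg): oral rehydration salts 9.77, mosquito nets 9.54, school kits 8.28, plastic sheeting 8.11.
The ratio ordering already packs tightly: 2×oral rehydration salts + mosquito nets + rice sacks, 281 kg, 2642.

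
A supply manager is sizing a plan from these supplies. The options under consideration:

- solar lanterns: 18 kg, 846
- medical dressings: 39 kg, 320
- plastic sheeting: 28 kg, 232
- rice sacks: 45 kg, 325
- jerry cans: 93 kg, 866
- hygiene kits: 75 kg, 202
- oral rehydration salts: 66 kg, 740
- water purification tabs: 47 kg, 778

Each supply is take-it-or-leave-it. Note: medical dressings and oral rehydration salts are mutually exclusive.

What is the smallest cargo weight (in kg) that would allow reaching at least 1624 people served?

65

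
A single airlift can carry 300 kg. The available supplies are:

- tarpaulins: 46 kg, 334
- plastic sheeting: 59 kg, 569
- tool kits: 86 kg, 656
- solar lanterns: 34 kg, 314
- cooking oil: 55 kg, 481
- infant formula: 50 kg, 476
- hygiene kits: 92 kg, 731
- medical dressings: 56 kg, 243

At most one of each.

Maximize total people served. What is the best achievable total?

The ratio ordering already packs tightly: plastic sheeting + solar lanterns + cooking oil + infant formula + hygiene kits, 290 kg, 2571.
Next best is tarpaulins + plastic sheeting + tool kits + cooking oil + infant formula at 2516 (296 kg) — short by 55.

2571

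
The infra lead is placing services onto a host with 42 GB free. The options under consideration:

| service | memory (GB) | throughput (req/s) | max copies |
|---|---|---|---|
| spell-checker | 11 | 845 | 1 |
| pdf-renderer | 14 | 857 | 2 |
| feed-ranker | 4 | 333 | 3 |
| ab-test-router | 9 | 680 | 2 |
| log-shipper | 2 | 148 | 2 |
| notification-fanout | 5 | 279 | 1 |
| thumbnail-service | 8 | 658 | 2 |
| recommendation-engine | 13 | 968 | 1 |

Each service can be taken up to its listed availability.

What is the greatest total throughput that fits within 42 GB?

3342

Ranking by ratio (throughput/GB): feed-ranker 83.25, thumbnail-service 82.25, spell-checker 76.82.
Taking the top-ratio services first gives spell-checker + 3×feed-ranker + log-shipper + 2×thumbnail-service for 3308 (41 GB).
Replace spell-checker and feed-ranker and log-shipper with 2×ab-test-router: the trade gains 34 net, giving 3342 at 42 GB.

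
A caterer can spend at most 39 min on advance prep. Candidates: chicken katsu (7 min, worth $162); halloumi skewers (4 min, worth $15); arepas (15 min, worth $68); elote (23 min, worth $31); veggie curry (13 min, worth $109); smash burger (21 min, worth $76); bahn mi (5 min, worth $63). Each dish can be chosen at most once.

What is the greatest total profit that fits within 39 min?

354

The ratio heuristic lands on chicken katsu + halloumi skewers + veggie curry + bahn mi (349) but leaves 10 min idle.
Dropping bahn mi frees 5 min; slotting in arepas (15 min) lifts the total to 354 at 39 min.
Nothing else within 39 min beats 354.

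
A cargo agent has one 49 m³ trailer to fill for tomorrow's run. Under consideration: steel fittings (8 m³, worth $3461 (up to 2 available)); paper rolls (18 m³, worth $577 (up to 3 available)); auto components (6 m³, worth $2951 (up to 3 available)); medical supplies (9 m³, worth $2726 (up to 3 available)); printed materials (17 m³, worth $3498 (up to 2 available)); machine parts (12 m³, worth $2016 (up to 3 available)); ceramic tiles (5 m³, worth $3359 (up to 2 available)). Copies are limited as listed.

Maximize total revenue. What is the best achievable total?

22493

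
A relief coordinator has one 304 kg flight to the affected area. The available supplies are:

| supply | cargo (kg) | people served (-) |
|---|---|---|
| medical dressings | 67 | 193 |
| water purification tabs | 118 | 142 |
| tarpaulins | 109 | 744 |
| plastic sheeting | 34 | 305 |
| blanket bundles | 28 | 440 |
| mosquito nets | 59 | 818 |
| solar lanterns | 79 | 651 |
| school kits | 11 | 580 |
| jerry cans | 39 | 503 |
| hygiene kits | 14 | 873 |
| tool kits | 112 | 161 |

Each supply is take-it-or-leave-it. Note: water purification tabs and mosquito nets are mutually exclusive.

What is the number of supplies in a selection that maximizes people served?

7

The maximum people served within 304 kg is 4263.
tarpaulins + plastic sheeting + blanket bundles + mosquito nets + school kits + jerry cans + hygiene kits hits 4263 at 294 kg.
All optima have 7 supplies.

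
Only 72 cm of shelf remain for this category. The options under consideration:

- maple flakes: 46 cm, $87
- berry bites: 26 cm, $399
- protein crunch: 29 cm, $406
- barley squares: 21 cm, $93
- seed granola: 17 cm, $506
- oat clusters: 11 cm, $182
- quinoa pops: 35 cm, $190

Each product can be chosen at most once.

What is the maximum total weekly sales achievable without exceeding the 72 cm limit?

The ratio heuristic lands on berry bites + seed granola + oat clusters (1087) but leaves 18 cm idle.
Replace oat clusters with protein crunch: the trade gains 224 net, giving 1311 at 72 cm.
Runner-up protein crunch + seed granola + oat clusters tops out at 1094.

1311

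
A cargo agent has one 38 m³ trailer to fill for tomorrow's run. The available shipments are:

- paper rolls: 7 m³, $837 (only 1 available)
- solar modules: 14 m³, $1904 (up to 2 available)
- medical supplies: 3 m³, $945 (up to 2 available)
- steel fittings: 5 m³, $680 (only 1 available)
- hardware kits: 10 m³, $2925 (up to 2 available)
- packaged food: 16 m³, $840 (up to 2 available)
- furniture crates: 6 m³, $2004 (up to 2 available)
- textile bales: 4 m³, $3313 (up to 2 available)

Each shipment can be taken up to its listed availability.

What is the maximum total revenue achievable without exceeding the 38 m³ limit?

15449

Taking 2×medical supplies + hardware kits + 2×furniture crates + 2×textile bales: 36 m³ used, 15449 in revenue.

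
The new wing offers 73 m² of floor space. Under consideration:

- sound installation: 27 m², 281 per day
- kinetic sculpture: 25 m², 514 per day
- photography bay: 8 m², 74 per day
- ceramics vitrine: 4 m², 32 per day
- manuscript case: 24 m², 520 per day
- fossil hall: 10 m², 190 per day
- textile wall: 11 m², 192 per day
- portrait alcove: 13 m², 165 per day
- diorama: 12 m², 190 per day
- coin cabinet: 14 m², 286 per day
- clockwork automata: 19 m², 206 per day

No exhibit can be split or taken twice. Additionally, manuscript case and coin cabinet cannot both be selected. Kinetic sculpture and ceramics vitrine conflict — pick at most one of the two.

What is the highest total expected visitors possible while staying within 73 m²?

Density check — manuscript case 21.67, kinetic sculpture 20.56, coin cabinet 20.43, fossil hall 19.00 are the best per m².
Taking kinetic sculpture + manuscript case + fossil hall + textile wall: 70 m² used, 1416 in expected visitors.
The spare 3 m² is too small for any remaining exhibit, and no feasible exchange beats 1416.

1416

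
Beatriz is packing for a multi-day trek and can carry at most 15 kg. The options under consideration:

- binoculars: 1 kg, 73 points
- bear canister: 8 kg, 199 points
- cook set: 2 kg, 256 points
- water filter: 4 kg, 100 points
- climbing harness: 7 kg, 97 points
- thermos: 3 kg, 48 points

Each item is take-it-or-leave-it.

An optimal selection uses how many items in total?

4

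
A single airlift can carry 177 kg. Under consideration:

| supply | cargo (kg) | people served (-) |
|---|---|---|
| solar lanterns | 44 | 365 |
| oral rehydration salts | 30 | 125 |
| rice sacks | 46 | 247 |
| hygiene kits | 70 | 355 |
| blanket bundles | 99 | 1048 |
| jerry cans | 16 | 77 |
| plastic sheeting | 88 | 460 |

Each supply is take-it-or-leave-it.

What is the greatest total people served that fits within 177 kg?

1538

A density-first pass picks solar lanterns + blanket bundles + jerry cans — 1490 at 159 kg.
Replace jerry cans with oral rehydration salts: the trade gains 48 net, giving 1538 at 173 kg.
Runner-up solar lanterns + blanket bundles + jerry cans tops out at 1490.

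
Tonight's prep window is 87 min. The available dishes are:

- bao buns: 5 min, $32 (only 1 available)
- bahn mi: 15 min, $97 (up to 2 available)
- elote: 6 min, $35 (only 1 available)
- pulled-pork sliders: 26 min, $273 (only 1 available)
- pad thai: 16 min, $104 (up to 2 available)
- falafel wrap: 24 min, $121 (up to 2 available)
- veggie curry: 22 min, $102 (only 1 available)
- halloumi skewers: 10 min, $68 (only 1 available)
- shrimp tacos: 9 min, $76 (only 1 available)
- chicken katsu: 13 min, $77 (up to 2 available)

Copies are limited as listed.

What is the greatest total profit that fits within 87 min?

Ranking by ratio (profit/min): pulled-pork sliders 10.50, shrimp tacos 8.44, halloumi skewers 6.80.
Greedy by ratio would take bao buns + pulled-pork sliders + 2×pad thai + halloumi skewers + shrimp tacos: 82 min used, total 657.
Replace halloumi skewers with bahn mi: the trade gains 29 net, giving 686 at 87 min.
That's the maximum — no swap from here does better than 686.

686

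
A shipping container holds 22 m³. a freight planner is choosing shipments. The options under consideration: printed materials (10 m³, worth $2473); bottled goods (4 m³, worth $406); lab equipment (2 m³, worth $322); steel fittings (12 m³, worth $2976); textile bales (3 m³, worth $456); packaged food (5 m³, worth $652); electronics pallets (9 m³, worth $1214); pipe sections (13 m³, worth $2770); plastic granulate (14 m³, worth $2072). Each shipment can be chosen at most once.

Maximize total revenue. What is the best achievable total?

5449

Taking printed materials + steel fittings: 22 m³ used, 5449 in revenue.
Every other selection either busts 22 m³ or fails to beat 5449.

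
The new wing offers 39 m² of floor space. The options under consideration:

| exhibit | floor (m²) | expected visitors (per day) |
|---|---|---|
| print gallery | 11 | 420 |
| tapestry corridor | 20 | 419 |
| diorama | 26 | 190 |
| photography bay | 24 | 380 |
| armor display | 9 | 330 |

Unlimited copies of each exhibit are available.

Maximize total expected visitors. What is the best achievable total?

A density-first pass picks 3×print gallery — 1260 at 33 m².
The 22 m² tied up in 2×print gallery is better spent on 3×armor display — total rises to 1410 (38 m²).
Nothing else within 39 m² beats 1410.

1410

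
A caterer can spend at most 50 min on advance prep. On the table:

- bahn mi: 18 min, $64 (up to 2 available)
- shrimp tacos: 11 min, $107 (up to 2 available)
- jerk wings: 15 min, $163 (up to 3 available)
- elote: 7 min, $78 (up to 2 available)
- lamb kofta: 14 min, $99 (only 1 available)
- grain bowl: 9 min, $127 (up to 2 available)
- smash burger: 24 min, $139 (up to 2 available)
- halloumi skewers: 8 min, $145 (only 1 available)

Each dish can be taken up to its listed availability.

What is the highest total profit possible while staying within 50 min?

Filling by ratio: 2×elote + 2×grain bowl + halloumi skewers for 555, with 10 min left unused.
The 7 min tied up in elote is better spent on jerk wings — total rises to 640 (48 min).
The spare 2 min is too small for any remaining dish, and no exchange beats 640.

640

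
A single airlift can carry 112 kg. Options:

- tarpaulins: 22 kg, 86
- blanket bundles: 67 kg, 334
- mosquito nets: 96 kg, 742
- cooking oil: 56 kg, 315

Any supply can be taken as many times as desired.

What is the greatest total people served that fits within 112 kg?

742

Density check — mosquito nets 7.73, cooking oil 5.62, blanket bundles 4.99, tarpaulins 3.91 are the best per kg.
Best packing: mosquito nets — 96 kg, 742 total.
No other feasible combination exceeds 742.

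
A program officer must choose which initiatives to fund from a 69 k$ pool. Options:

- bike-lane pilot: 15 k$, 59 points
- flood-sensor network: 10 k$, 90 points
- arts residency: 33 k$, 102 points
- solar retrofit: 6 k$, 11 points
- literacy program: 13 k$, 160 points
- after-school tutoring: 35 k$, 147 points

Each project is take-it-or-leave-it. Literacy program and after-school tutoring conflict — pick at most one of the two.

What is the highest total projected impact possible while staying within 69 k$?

Taking flood-sensor network + arts residency + solar retrofit + literacy program: 62 k$ used, 363 in projected impact.
Runner-up flood-sensor network + arts residency + literacy program tops out at 352.

363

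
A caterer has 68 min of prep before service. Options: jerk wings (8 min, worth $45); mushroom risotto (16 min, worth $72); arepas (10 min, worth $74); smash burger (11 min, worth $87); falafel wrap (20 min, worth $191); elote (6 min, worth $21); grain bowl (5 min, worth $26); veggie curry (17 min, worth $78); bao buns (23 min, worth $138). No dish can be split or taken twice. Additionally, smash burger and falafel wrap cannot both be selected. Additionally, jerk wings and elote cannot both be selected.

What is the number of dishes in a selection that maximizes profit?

5

Best achievable profit is 474.
For example jerk wings + arepas + falafel wrap + grain bowl + bao buns achieves it, using 66 min.
Any selection reaching 474 contains exactly 5 dishes.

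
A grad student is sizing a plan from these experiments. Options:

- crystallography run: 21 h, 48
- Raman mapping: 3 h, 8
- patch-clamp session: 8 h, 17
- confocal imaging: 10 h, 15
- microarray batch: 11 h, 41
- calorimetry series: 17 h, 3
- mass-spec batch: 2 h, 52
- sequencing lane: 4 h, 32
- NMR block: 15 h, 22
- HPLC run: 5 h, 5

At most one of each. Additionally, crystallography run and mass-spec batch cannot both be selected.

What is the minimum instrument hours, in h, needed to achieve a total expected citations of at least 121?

17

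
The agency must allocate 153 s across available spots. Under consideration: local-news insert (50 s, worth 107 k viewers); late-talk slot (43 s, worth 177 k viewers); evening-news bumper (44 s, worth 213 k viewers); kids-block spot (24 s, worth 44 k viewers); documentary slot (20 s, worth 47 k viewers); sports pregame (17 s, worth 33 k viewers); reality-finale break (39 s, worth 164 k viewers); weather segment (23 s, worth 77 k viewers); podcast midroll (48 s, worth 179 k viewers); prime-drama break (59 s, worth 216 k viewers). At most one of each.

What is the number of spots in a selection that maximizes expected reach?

4

The maximum expected reach within 153 s is 631.
One optimal bundle: late-talk slot + evening-news bumper + reality-finale break + weather segment (149 s).
All optima have 4 spots.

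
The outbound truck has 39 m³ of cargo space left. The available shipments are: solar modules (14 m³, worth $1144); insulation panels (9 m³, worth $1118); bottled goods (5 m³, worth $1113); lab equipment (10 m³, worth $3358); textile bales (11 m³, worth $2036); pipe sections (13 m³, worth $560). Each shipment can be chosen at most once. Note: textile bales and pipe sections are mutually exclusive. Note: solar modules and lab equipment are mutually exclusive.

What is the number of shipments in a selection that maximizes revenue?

The maximum revenue within 39 m³ is 7625.
One optimal bundle: insulation panels + bottled goods + lab equipment + textile bales (35 m³).
Every optimal selection uses 4 shipments.

4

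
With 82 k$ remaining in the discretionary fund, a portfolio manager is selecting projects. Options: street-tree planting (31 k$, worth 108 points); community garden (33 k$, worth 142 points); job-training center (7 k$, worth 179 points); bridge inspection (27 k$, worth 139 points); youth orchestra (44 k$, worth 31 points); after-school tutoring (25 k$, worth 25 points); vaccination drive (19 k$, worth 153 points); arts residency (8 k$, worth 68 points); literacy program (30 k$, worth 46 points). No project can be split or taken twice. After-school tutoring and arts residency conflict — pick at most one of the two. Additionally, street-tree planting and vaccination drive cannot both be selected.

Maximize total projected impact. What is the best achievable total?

By projected impact per k$: job-training center 25.57, arts residency 8.50, vaccination drive 8.05 lead.
Filling by ratio: job-training center + bridge inspection + vaccination drive + arts residency for 539, with 21 k$ left unused.
The 27 k$ tied up in bridge inspection is better spent on community garden — total rises to 542 (67 k$).
The spare 15 k$ is too small for any remaining project, and no feasible exchange beats 542.

542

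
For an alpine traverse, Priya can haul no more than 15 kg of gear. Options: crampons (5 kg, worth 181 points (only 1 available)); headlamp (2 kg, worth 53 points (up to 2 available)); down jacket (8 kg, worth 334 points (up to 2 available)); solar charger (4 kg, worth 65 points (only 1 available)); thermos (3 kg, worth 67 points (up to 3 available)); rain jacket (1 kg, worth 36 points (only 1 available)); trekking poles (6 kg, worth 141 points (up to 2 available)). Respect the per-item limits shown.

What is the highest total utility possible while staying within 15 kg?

Greedy by ratio would take crampons + down jacket + rain jacket: 14 kg used, total 551.
Replace rain jacket with headlamp: the trade gains 17 net, giving 568 at 15 kg.
Every other selection either busts 15 kg or exceeds an availability limit or fails to beat 568.

568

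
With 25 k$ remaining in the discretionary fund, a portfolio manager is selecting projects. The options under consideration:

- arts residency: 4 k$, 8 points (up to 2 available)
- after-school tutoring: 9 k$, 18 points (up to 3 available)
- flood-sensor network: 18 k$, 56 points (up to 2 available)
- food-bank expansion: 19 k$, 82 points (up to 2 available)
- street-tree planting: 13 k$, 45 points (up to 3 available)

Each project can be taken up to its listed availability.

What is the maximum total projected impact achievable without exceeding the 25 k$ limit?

90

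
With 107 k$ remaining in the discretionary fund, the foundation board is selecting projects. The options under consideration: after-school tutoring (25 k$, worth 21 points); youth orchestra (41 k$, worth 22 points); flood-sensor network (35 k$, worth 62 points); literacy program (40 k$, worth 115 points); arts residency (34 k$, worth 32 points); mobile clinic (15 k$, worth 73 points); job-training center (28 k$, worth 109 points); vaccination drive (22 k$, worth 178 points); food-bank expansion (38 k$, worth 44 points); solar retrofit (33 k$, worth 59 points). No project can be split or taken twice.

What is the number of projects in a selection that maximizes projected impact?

Best achievable projected impact is 475.
literacy program + mobile clinic + job-training center + vaccination drive hits 475 at 105 k$.
Any selection reaching 475 contains exactly 4 projects.

4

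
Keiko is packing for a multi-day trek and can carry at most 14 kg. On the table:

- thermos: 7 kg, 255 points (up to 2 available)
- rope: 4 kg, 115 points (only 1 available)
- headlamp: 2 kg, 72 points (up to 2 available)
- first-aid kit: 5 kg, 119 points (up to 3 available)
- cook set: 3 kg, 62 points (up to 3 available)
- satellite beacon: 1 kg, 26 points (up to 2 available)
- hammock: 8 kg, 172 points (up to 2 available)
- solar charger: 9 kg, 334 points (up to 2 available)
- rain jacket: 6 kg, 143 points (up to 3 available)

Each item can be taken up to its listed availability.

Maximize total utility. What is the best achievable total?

Greedy by ratio would take 2×headlamp + satellite beacon + solar charger: 14 kg used, total 504.
Dropping 2×headlamp and satellite beacon and solar charger frees 14 kg; slotting in 2×thermos (14 kg) lifts the total to 510 at 14 kg.
Nothing else within 14 kg beats 510.

510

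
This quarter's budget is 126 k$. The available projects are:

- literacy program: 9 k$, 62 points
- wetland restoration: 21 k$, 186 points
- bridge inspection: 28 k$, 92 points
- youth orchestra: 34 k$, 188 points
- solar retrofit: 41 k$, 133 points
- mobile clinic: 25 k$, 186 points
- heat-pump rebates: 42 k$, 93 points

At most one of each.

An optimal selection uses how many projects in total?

5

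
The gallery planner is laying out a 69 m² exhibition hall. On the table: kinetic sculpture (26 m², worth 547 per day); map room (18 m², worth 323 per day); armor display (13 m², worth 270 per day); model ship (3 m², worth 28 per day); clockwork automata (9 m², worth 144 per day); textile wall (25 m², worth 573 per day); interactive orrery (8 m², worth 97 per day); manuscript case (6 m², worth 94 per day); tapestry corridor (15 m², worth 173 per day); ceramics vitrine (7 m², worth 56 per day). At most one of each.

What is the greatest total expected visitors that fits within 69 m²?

Greedy by ratio would take kinetic sculpture + armor display + model ship + textile wall: 67 m² used, total 1418.
Dropping armor display and model ship frees 16 m²; slotting in map room (18 m²) lifts the total to 1443 at 69 m².

1443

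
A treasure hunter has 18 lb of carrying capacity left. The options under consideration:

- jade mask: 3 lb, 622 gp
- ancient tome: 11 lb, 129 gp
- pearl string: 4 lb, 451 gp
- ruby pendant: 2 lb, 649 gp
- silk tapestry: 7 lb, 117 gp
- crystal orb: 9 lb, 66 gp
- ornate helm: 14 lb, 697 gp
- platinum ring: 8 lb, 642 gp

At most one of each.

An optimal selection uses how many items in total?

Optimal total is 2364.
jade mask + pearl string + ruby pendant + platinum ring hits 2364 at 17 lb.
Any selection reaching 2364 contains exactly 4 items.

4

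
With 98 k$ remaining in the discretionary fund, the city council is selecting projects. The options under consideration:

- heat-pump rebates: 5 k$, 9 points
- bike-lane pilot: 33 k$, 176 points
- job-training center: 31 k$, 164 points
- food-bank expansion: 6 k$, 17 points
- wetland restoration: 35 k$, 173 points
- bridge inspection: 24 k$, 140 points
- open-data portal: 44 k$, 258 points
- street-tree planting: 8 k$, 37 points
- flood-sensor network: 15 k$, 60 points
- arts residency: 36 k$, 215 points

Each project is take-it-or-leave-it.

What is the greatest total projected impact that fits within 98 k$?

Ranking by ratio (projected impact/k$): arts residency 5.97, open-data portal 5.86, bridge inspection 5.83.
Filling by ratio: food-bank expansion + open-data portal + street-tree planting + arts residency for 527, with 4 k$ left unused.
Using the slack differently, heat-pump rebates + bike-lane pilot + bridge inspection + arts residency comes to 540 at 98 k$.
An exhaustive check of the 1024 subsets confirms 540.

540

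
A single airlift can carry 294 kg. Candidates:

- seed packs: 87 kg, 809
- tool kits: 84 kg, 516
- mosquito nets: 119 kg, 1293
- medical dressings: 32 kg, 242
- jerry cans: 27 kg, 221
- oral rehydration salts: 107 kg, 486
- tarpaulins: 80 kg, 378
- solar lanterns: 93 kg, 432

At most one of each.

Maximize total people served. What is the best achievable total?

2618

Density check — mosquito nets 10.87, seed packs 9.30, jerry cans 8.19 are the best per kg.
The ratio heuristic lands on seed packs + mosquito nets + medical dressings + jerry cans (2565) but leaves 29 kg idle.
Dropping medical dressings and jerry cans frees 59 kg; slotting in tool kits (84 kg) lifts the total to 2618 at 290 kg.
Every other selection either busts 294 kg or fails to beat 2618.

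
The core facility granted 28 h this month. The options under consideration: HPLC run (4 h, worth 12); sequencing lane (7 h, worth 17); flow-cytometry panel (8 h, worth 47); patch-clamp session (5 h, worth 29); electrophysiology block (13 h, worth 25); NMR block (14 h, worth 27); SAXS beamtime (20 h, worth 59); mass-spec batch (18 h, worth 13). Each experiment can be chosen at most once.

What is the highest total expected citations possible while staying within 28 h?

Filling by ratio: HPLC run + sequencing lane + flow-cytometry panel + patch-clamp session for 105, with 4 h left unused.
Replace HPLC run and sequencing lane and patch-clamp session with SAXS beamtime: the trade gains 1 net, giving 106 at 28 h.
That's the maximum — no swap from here does better than 106.

106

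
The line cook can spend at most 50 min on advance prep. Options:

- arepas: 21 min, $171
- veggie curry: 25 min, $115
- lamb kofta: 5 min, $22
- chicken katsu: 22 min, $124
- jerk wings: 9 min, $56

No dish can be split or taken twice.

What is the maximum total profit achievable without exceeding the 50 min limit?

317

Greedy by ratio would take arepas + lamb kofta + jerk wings: 35 min used, total 249.
Dropping jerk wings frees 9 min; slotting in chicken katsu (22 min) lifts the total to 317 at 48 min.
Nothing else within 50 min beats 317.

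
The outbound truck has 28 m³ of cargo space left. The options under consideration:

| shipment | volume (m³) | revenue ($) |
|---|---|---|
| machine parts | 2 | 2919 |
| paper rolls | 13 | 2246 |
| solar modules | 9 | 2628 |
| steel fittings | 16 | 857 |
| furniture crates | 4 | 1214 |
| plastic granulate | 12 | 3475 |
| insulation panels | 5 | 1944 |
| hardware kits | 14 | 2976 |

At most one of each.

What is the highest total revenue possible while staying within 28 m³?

10966

By revenue per m³: machine parts 1459.50, insulation panels 388.80, furniture crates 303.50 lead.
The ratio heuristic lands on machine parts + solar modules + furniture crates + insulation panels (8705) but leaves 8 m³ idle.
The 4 m³ tied up in furniture crates is better spent on plastic granulate — total rises to 10966 (28 m³).
That's the maximum — no swap from here does better than 10966.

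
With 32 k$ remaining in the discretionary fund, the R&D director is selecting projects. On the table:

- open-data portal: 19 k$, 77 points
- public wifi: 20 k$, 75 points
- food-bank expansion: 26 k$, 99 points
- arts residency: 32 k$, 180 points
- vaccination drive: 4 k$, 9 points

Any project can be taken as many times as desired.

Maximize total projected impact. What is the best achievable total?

180

Ranking by ratio (projected impact/k$): arts residency 5.62, open-data portal 4.05, food-bank expansion 3.81, public wifi 3.75.
Arts residency uses 32 of the 32 k$ and totals 180.
That's the maximum — no swap from here does better than 180.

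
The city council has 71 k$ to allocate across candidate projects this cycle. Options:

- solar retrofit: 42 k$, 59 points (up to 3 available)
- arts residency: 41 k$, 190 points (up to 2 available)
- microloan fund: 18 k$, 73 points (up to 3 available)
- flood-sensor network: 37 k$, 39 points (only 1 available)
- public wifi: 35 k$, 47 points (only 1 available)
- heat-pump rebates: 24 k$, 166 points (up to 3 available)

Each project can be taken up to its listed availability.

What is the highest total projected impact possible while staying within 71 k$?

405

Density check — heat-pump rebates 6.92, arts residency 4.63, microloan fund 4.06, solar retrofit 1.40 are the best per k$.
Taking microloan fund + 2×heat-pump rebates: 66 k$ used, 405 in projected impact.
That's the maximum — no swap from here does better than 405.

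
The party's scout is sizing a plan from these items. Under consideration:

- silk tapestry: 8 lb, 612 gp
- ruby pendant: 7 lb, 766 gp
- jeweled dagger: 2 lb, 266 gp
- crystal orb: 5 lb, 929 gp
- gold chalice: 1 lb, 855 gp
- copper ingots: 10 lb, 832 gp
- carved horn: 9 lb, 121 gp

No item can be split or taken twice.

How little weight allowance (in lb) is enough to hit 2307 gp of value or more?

13

Look for the lowest-weight combination reaching 2307.
ruby pendant + crystal orb + gold chalice: 2550 value at 13 lb.
Any bundle with less than 13 lb falls short of 2307.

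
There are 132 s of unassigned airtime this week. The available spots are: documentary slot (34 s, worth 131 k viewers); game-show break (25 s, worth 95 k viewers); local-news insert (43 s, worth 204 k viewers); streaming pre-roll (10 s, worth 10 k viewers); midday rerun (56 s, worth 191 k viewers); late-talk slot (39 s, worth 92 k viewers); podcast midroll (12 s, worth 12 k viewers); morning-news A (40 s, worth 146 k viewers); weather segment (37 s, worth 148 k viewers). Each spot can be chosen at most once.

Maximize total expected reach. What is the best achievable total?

510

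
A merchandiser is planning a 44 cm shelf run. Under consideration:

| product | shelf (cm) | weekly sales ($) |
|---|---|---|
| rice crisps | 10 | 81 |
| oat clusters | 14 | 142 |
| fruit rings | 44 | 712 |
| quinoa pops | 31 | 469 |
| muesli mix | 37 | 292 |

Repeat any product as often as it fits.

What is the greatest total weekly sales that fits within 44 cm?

Best packing: fruit rings — 44 cm, 712 total.
That's the maximum — no swap from here does better than 712.

712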